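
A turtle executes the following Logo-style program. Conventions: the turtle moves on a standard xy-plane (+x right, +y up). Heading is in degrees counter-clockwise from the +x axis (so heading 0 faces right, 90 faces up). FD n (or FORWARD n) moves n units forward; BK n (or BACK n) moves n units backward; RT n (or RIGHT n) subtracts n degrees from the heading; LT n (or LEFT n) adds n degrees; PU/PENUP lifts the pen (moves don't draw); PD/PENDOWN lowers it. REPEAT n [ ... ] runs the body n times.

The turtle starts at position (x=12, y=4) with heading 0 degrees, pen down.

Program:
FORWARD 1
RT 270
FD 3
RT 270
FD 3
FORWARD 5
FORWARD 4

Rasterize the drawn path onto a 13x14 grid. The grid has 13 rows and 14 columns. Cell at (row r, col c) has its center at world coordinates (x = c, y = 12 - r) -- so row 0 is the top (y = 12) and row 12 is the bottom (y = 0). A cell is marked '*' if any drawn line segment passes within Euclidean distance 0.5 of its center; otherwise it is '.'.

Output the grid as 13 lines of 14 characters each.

Answer: ..............
..............
..............
..............
..............
.*************
.............*
.............*
............**
..............
..............
..............
..............

Derivation:
Segment 0: (12,4) -> (13,4)
Segment 1: (13,4) -> (13,7)
Segment 2: (13,7) -> (10,7)
Segment 3: (10,7) -> (5,7)
Segment 4: (5,7) -> (1,7)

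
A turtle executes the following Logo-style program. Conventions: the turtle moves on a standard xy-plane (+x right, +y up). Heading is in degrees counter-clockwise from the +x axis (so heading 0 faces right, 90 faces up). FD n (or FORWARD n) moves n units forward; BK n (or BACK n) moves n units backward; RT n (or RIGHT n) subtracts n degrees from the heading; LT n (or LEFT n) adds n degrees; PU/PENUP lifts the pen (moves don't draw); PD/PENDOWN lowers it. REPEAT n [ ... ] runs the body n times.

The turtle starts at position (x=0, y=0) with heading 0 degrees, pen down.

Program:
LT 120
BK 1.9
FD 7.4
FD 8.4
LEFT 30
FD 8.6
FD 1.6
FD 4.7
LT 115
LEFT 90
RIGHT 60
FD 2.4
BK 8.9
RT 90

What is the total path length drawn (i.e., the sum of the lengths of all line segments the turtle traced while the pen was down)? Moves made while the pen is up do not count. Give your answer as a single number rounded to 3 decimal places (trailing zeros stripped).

Answer: 43.9

Derivation:
Executing turtle program step by step:
Start: pos=(0,0), heading=0, pen down
LT 120: heading 0 -> 120
BK 1.9: (0,0) -> (0.95,-1.645) [heading=120, draw]
FD 7.4: (0.95,-1.645) -> (-2.75,4.763) [heading=120, draw]
FD 8.4: (-2.75,4.763) -> (-6.95,12.038) [heading=120, draw]
LT 30: heading 120 -> 150
FD 8.6: (-6.95,12.038) -> (-14.398,16.338) [heading=150, draw]
FD 1.6: (-14.398,16.338) -> (-15.783,17.138) [heading=150, draw]
FD 4.7: (-15.783,17.138) -> (-19.854,19.488) [heading=150, draw]
LT 115: heading 150 -> 265
LT 90: heading 265 -> 355
RT 60: heading 355 -> 295
FD 2.4: (-19.854,19.488) -> (-18.839,17.313) [heading=295, draw]
BK 8.9: (-18.839,17.313) -> (-22.601,25.379) [heading=295, draw]
RT 90: heading 295 -> 205
Final: pos=(-22.601,25.379), heading=205, 8 segment(s) drawn

Segment lengths:
  seg 1: (0,0) -> (0.95,-1.645), length = 1.9
  seg 2: (0.95,-1.645) -> (-2.75,4.763), length = 7.4
  seg 3: (-2.75,4.763) -> (-6.95,12.038), length = 8.4
  seg 4: (-6.95,12.038) -> (-14.398,16.338), length = 8.6
  seg 5: (-14.398,16.338) -> (-15.783,17.138), length = 1.6
  seg 6: (-15.783,17.138) -> (-19.854,19.488), length = 4.7
  seg 7: (-19.854,19.488) -> (-18.839,17.313), length = 2.4
  seg 8: (-18.839,17.313) -> (-22.601,25.379), length = 8.9
Total = 43.9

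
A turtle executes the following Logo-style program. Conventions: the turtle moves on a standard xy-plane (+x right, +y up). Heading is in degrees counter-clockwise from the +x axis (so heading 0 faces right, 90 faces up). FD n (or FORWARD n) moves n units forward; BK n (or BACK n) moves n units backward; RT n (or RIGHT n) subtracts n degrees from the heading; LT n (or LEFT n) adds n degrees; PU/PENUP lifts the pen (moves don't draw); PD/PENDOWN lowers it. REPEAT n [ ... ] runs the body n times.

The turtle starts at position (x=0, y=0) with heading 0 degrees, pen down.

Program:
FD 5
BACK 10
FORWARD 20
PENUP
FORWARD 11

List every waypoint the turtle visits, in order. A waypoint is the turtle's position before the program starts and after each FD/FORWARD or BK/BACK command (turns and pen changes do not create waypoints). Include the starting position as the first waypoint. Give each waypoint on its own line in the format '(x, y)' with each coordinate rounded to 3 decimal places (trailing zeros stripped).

Executing turtle program step by step:
Start: pos=(0,0), heading=0, pen down
FD 5: (0,0) -> (5,0) [heading=0, draw]
BK 10: (5,0) -> (-5,0) [heading=0, draw]
FD 20: (-5,0) -> (15,0) [heading=0, draw]
PU: pen up
FD 11: (15,0) -> (26,0) [heading=0, move]
Final: pos=(26,0), heading=0, 3 segment(s) drawn
Waypoints (5 total):
(0, 0)
(5, 0)
(-5, 0)
(15, 0)
(26, 0)

Answer: (0, 0)
(5, 0)
(-5, 0)
(15, 0)
(26, 0)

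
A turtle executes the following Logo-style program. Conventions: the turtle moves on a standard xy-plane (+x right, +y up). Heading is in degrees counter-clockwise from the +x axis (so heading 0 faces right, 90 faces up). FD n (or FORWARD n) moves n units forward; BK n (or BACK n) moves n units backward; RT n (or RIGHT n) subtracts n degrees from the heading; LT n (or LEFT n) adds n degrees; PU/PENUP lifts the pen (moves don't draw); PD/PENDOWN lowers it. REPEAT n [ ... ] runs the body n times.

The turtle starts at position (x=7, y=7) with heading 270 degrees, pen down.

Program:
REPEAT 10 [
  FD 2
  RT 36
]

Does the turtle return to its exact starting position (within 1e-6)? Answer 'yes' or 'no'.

Answer: yes

Derivation:
Executing turtle program step by step:
Start: pos=(7,7), heading=270, pen down
REPEAT 10 [
  -- iteration 1/10 --
  FD 2: (7,7) -> (7,5) [heading=270, draw]
  RT 36: heading 270 -> 234
  -- iteration 2/10 --
  FD 2: (7,5) -> (5.824,3.382) [heading=234, draw]
  RT 36: heading 234 -> 198
  -- iteration 3/10 --
  FD 2: (5.824,3.382) -> (3.922,2.764) [heading=198, draw]
  RT 36: heading 198 -> 162
  -- iteration 4/10 --
  FD 2: (3.922,2.764) -> (2.02,3.382) [heading=162, draw]
  RT 36: heading 162 -> 126
  -- iteration 5/10 --
  FD 2: (2.02,3.382) -> (0.845,5) [heading=126, draw]
  RT 36: heading 126 -> 90
  -- iteration 6/10 --
  FD 2: (0.845,5) -> (0.845,7) [heading=90, draw]
  RT 36: heading 90 -> 54
  -- iteration 7/10 --
  FD 2: (0.845,7) -> (2.02,8.618) [heading=54, draw]
  RT 36: heading 54 -> 18
  -- iteration 8/10 --
  FD 2: (2.02,8.618) -> (3.922,9.236) [heading=18, draw]
  RT 36: heading 18 -> 342
  -- iteration 9/10 --
  FD 2: (3.922,9.236) -> (5.824,8.618) [heading=342, draw]
  RT 36: heading 342 -> 306
  -- iteration 10/10 --
  FD 2: (5.824,8.618) -> (7,7) [heading=306, draw]
  RT 36: heading 306 -> 270
]
Final: pos=(7,7), heading=270, 10 segment(s) drawn

Start position: (7, 7)
Final position: (7, 7)
Distance = 0; < 1e-6 -> CLOSED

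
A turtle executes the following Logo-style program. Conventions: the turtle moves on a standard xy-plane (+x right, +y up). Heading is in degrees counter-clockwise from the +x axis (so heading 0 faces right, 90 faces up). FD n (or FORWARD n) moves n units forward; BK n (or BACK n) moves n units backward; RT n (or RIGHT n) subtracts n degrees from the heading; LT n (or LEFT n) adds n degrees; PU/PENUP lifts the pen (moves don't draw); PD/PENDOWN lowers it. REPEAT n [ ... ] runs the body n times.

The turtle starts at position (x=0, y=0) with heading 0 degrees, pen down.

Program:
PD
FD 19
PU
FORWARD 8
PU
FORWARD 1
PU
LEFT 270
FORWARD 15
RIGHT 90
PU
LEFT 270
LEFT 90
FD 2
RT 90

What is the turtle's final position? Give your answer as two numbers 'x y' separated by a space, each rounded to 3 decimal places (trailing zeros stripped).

Executing turtle program step by step:
Start: pos=(0,0), heading=0, pen down
PD: pen down
FD 19: (0,0) -> (19,0) [heading=0, draw]
PU: pen up
FD 8: (19,0) -> (27,0) [heading=0, move]
PU: pen up
FD 1: (27,0) -> (28,0) [heading=0, move]
PU: pen up
LT 270: heading 0 -> 270
FD 15: (28,0) -> (28,-15) [heading=270, move]
RT 90: heading 270 -> 180
PU: pen up
LT 270: heading 180 -> 90
LT 90: heading 90 -> 180
FD 2: (28,-15) -> (26,-15) [heading=180, move]
RT 90: heading 180 -> 90
Final: pos=(26,-15), heading=90, 1 segment(s) drawn

Answer: 26 -15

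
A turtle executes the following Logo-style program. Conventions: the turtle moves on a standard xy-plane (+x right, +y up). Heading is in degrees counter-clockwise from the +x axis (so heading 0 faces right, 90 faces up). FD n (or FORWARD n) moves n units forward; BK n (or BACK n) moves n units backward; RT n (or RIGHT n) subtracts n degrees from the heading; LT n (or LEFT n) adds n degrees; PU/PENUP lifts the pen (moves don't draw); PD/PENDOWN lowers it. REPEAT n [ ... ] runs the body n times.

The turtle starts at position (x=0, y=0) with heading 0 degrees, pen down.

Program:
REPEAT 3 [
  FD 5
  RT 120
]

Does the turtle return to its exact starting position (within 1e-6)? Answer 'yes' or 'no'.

Answer: yes

Derivation:
Executing turtle program step by step:
Start: pos=(0,0), heading=0, pen down
REPEAT 3 [
  -- iteration 1/3 --
  FD 5: (0,0) -> (5,0) [heading=0, draw]
  RT 120: heading 0 -> 240
  -- iteration 2/3 --
  FD 5: (5,0) -> (2.5,-4.33) [heading=240, draw]
  RT 120: heading 240 -> 120
  -- iteration 3/3 --
  FD 5: (2.5,-4.33) -> (0,0) [heading=120, draw]
  RT 120: heading 120 -> 0
]
Final: pos=(0,0), heading=0, 3 segment(s) drawn

Start position: (0, 0)
Final position: (0, 0)
Distance = 0; < 1e-6 -> CLOSED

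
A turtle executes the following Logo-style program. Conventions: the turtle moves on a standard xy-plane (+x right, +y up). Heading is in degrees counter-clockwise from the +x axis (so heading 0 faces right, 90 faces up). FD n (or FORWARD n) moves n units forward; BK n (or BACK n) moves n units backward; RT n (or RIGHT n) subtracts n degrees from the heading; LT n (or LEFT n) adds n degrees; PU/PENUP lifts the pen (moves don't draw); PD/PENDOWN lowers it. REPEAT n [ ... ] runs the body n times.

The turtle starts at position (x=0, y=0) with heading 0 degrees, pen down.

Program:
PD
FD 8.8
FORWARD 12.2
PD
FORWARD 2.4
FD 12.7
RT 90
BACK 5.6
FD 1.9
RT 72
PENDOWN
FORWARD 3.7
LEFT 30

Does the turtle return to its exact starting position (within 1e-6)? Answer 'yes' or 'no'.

Executing turtle program step by step:
Start: pos=(0,0), heading=0, pen down
PD: pen down
FD 8.8: (0,0) -> (8.8,0) [heading=0, draw]
FD 12.2: (8.8,0) -> (21,0) [heading=0, draw]
PD: pen down
FD 2.4: (21,0) -> (23.4,0) [heading=0, draw]
FD 12.7: (23.4,0) -> (36.1,0) [heading=0, draw]
RT 90: heading 0 -> 270
BK 5.6: (36.1,0) -> (36.1,5.6) [heading=270, draw]
FD 1.9: (36.1,5.6) -> (36.1,3.7) [heading=270, draw]
RT 72: heading 270 -> 198
PD: pen down
FD 3.7: (36.1,3.7) -> (32.581,2.557) [heading=198, draw]
LT 30: heading 198 -> 228
Final: pos=(32.581,2.557), heading=228, 7 segment(s) drawn

Start position: (0, 0)
Final position: (32.581, 2.557)
Distance = 32.681; >= 1e-6 -> NOT closed

Answer: no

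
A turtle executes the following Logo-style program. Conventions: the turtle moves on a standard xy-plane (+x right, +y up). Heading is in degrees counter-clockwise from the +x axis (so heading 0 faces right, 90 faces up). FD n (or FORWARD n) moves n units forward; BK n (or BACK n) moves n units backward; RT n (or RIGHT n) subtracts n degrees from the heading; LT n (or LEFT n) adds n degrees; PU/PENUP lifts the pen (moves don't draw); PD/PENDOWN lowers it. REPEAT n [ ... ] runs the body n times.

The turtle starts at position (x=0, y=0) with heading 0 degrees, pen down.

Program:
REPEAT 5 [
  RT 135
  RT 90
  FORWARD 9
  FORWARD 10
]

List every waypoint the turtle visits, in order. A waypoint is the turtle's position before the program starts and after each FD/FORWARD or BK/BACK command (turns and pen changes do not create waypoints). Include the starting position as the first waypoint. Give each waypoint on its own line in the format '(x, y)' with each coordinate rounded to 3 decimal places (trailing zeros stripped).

Executing turtle program step by step:
Start: pos=(0,0), heading=0, pen down
REPEAT 5 [
  -- iteration 1/5 --
  RT 135: heading 0 -> 225
  RT 90: heading 225 -> 135
  FD 9: (0,0) -> (-6.364,6.364) [heading=135, draw]
  FD 10: (-6.364,6.364) -> (-13.435,13.435) [heading=135, draw]
  -- iteration 2/5 --
  RT 135: heading 135 -> 0
  RT 90: heading 0 -> 270
  FD 9: (-13.435,13.435) -> (-13.435,4.435) [heading=270, draw]
  FD 10: (-13.435,4.435) -> (-13.435,-5.565) [heading=270, draw]
  -- iteration 3/5 --
  RT 135: heading 270 -> 135
  RT 90: heading 135 -> 45
  FD 9: (-13.435,-5.565) -> (-7.071,0.799) [heading=45, draw]
  FD 10: (-7.071,0.799) -> (0,7.87) [heading=45, draw]
  -- iteration 4/5 --
  RT 135: heading 45 -> 270
  RT 90: heading 270 -> 180
  FD 9: (0,7.87) -> (-9,7.87) [heading=180, draw]
  FD 10: (-9,7.87) -> (-19,7.87) [heading=180, draw]
  -- iteration 5/5 --
  RT 135: heading 180 -> 45
  RT 90: heading 45 -> 315
  FD 9: (-19,7.87) -> (-12.636,1.506) [heading=315, draw]
  FD 10: (-12.636,1.506) -> (-5.565,-5.565) [heading=315, draw]
]
Final: pos=(-5.565,-5.565), heading=315, 10 segment(s) drawn
Waypoints (11 total):
(0, 0)
(-6.364, 6.364)
(-13.435, 13.435)
(-13.435, 4.435)
(-13.435, -5.565)
(-7.071, 0.799)
(0, 7.87)
(-9, 7.87)
(-19, 7.87)
(-12.636, 1.506)
(-5.565, -5.565)

Answer: (0, 0)
(-6.364, 6.364)
(-13.435, 13.435)
(-13.435, 4.435)
(-13.435, -5.565)
(-7.071, 0.799)
(0, 7.87)
(-9, 7.87)
(-19, 7.87)
(-12.636, 1.506)
(-5.565, -5.565)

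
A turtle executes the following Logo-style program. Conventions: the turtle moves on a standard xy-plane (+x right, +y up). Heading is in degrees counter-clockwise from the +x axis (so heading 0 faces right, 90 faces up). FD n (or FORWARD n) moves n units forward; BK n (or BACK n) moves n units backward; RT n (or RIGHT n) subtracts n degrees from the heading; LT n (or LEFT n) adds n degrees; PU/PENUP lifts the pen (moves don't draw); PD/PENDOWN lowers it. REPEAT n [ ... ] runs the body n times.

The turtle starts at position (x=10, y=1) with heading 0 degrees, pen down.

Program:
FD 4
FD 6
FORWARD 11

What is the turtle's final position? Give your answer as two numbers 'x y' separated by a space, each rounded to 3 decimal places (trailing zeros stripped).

Answer: 31 1

Derivation:
Executing turtle program step by step:
Start: pos=(10,1), heading=0, pen down
FD 4: (10,1) -> (14,1) [heading=0, draw]
FD 6: (14,1) -> (20,1) [heading=0, draw]
FD 11: (20,1) -> (31,1) [heading=0, draw]
Final: pos=(31,1), heading=0, 3 segment(s) drawn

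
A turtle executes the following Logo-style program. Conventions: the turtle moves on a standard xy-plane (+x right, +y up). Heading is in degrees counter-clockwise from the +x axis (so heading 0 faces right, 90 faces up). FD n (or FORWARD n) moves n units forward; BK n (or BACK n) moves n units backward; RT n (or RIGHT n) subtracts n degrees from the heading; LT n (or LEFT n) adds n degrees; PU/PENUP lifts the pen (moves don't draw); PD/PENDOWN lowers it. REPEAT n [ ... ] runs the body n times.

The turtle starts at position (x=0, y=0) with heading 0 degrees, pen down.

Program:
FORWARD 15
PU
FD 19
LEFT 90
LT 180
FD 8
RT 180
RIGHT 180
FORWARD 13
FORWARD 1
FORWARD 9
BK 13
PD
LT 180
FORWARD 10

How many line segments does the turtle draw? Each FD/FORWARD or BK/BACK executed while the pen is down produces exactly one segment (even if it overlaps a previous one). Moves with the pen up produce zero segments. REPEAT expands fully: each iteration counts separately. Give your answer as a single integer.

Answer: 2

Derivation:
Executing turtle program step by step:
Start: pos=(0,0), heading=0, pen down
FD 15: (0,0) -> (15,0) [heading=0, draw]
PU: pen up
FD 19: (15,0) -> (34,0) [heading=0, move]
LT 90: heading 0 -> 90
LT 180: heading 90 -> 270
FD 8: (34,0) -> (34,-8) [heading=270, move]
RT 180: heading 270 -> 90
RT 180: heading 90 -> 270
FD 13: (34,-8) -> (34,-21) [heading=270, move]
FD 1: (34,-21) -> (34,-22) [heading=270, move]
FD 9: (34,-22) -> (34,-31) [heading=270, move]
BK 13: (34,-31) -> (34,-18) [heading=270, move]
PD: pen down
LT 180: heading 270 -> 90
FD 10: (34,-18) -> (34,-8) [heading=90, draw]
Final: pos=(34,-8), heading=90, 2 segment(s) drawn
Segments drawn: 2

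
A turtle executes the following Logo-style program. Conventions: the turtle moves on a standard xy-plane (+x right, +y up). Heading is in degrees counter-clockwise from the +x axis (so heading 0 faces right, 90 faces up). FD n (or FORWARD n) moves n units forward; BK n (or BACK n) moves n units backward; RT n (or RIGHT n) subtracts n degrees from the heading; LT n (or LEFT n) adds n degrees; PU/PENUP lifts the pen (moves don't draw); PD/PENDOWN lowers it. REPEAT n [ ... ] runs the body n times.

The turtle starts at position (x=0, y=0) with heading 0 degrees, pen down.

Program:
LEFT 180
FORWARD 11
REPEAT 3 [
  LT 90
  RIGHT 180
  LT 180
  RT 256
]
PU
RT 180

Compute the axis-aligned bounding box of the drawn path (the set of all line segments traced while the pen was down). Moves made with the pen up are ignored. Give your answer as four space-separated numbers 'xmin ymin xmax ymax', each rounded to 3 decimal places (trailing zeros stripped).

Answer: -11 0 0 0

Derivation:
Executing turtle program step by step:
Start: pos=(0,0), heading=0, pen down
LT 180: heading 0 -> 180
FD 11: (0,0) -> (-11,0) [heading=180, draw]
REPEAT 3 [
  -- iteration 1/3 --
  LT 90: heading 180 -> 270
  RT 180: heading 270 -> 90
  LT 180: heading 90 -> 270
  RT 256: heading 270 -> 14
  -- iteration 2/3 --
  LT 90: heading 14 -> 104
  RT 180: heading 104 -> 284
  LT 180: heading 284 -> 104
  RT 256: heading 104 -> 208
  -- iteration 3/3 --
  LT 90: heading 208 -> 298
  RT 180: heading 298 -> 118
  LT 180: heading 118 -> 298
  RT 256: heading 298 -> 42
]
PU: pen up
RT 180: heading 42 -> 222
Final: pos=(-11,0), heading=222, 1 segment(s) drawn

Segment endpoints: x in {-11, 0}, y in {0, 0}
xmin=-11, ymin=0, xmax=0, ymax=0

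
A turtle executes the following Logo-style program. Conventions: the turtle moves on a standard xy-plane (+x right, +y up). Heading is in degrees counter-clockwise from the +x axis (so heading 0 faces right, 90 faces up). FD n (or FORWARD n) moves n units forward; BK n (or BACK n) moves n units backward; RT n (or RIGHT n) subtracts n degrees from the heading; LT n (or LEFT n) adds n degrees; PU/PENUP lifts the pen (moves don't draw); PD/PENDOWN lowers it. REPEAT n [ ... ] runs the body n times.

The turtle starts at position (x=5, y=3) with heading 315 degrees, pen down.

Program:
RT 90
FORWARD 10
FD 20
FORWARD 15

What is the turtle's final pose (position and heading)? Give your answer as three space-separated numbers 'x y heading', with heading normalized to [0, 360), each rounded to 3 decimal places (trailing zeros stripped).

Answer: -26.82 -28.82 225

Derivation:
Executing turtle program step by step:
Start: pos=(5,3), heading=315, pen down
RT 90: heading 315 -> 225
FD 10: (5,3) -> (-2.071,-4.071) [heading=225, draw]
FD 20: (-2.071,-4.071) -> (-16.213,-18.213) [heading=225, draw]
FD 15: (-16.213,-18.213) -> (-26.82,-28.82) [heading=225, draw]
Final: pos=(-26.82,-28.82), heading=225, 3 segment(s) drawn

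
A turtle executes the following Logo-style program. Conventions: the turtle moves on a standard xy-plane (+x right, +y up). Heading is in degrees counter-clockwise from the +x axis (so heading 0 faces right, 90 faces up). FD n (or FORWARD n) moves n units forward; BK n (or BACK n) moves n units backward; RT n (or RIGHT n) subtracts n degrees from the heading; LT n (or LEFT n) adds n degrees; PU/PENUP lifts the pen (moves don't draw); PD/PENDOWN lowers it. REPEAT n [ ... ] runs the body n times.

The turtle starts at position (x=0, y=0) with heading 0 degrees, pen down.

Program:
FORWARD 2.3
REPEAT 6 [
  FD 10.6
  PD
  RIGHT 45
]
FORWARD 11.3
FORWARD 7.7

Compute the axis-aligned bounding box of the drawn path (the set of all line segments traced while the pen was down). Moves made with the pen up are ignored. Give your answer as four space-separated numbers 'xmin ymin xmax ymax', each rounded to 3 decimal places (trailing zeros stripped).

Executing turtle program step by step:
Start: pos=(0,0), heading=0, pen down
FD 2.3: (0,0) -> (2.3,0) [heading=0, draw]
REPEAT 6 [
  -- iteration 1/6 --
  FD 10.6: (2.3,0) -> (12.9,0) [heading=0, draw]
  PD: pen down
  RT 45: heading 0 -> 315
  -- iteration 2/6 --
  FD 10.6: (12.9,0) -> (20.395,-7.495) [heading=315, draw]
  PD: pen down
  RT 45: heading 315 -> 270
  -- iteration 3/6 --
  FD 10.6: (20.395,-7.495) -> (20.395,-18.095) [heading=270, draw]
  PD: pen down
  RT 45: heading 270 -> 225
  -- iteration 4/6 --
  FD 10.6: (20.395,-18.095) -> (12.9,-25.591) [heading=225, draw]
  PD: pen down
  RT 45: heading 225 -> 180
  -- iteration 5/6 --
  FD 10.6: (12.9,-25.591) -> (2.3,-25.591) [heading=180, draw]
  PD: pen down
  RT 45: heading 180 -> 135
  -- iteration 6/6 --
  FD 10.6: (2.3,-25.591) -> (-5.195,-18.095) [heading=135, draw]
  PD: pen down
  RT 45: heading 135 -> 90
]
FD 11.3: (-5.195,-18.095) -> (-5.195,-6.795) [heading=90, draw]
FD 7.7: (-5.195,-6.795) -> (-5.195,0.905) [heading=90, draw]
Final: pos=(-5.195,0.905), heading=90, 9 segment(s) drawn

Segment endpoints: x in {-5.195, -5.195, -5.195, 0, 2.3, 2.3, 12.9, 20.395}, y in {-25.591, -18.095, -7.495, -6.795, 0, 0.905}
xmin=-5.195, ymin=-25.591, xmax=20.395, ymax=0.905

Answer: -5.195 -25.591 20.395 0.905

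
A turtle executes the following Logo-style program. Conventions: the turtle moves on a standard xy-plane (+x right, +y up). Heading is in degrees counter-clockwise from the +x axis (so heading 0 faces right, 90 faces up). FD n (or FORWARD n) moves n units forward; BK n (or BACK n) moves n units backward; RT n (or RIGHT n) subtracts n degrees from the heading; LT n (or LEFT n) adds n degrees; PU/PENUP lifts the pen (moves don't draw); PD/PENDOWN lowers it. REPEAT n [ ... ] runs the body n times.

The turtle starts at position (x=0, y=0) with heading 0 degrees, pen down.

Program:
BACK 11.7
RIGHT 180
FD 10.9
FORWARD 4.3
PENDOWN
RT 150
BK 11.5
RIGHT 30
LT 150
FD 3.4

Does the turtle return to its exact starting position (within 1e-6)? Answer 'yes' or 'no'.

Executing turtle program step by step:
Start: pos=(0,0), heading=0, pen down
BK 11.7: (0,0) -> (-11.7,0) [heading=0, draw]
RT 180: heading 0 -> 180
FD 10.9: (-11.7,0) -> (-22.6,0) [heading=180, draw]
FD 4.3: (-22.6,0) -> (-26.9,0) [heading=180, draw]
PD: pen down
RT 150: heading 180 -> 30
BK 11.5: (-26.9,0) -> (-36.859,-5.75) [heading=30, draw]
RT 30: heading 30 -> 0
LT 150: heading 0 -> 150
FD 3.4: (-36.859,-5.75) -> (-39.804,-4.05) [heading=150, draw]
Final: pos=(-39.804,-4.05), heading=150, 5 segment(s) drawn

Start position: (0, 0)
Final position: (-39.804, -4.05)
Distance = 40.009; >= 1e-6 -> NOT closed

Answer: no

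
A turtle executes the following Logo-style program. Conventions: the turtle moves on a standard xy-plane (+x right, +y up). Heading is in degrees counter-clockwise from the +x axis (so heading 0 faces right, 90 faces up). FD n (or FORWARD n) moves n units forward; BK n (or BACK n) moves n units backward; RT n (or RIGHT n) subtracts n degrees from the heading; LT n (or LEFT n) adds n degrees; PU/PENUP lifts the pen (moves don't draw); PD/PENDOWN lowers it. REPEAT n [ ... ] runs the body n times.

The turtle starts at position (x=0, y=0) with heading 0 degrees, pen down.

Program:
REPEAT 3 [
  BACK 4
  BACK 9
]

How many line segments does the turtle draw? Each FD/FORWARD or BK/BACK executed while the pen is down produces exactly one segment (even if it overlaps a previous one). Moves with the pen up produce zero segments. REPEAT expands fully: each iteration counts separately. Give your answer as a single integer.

Answer: 6

Derivation:
Executing turtle program step by step:
Start: pos=(0,0), heading=0, pen down
REPEAT 3 [
  -- iteration 1/3 --
  BK 4: (0,0) -> (-4,0) [heading=0, draw]
  BK 9: (-4,0) -> (-13,0) [heading=0, draw]
  -- iteration 2/3 --
  BK 4: (-13,0) -> (-17,0) [heading=0, draw]
  BK 9: (-17,0) -> (-26,0) [heading=0, draw]
  -- iteration 3/3 --
  BK 4: (-26,0) -> (-30,0) [heading=0, draw]
  BK 9: (-30,0) -> (-39,0) [heading=0, draw]
]
Final: pos=(-39,0), heading=0, 6 segment(s) drawn
Segments drawn: 6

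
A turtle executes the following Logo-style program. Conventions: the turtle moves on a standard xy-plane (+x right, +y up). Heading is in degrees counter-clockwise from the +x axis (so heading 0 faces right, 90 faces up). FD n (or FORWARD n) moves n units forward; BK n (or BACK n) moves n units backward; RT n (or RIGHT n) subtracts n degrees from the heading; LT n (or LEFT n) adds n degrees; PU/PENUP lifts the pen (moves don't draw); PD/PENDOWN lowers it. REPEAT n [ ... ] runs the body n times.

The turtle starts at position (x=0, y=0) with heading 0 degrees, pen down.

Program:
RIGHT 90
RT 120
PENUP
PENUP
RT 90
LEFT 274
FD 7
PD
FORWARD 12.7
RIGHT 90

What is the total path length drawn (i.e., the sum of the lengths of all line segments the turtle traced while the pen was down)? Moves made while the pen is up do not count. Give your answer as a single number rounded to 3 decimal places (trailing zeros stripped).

Executing turtle program step by step:
Start: pos=(0,0), heading=0, pen down
RT 90: heading 0 -> 270
RT 120: heading 270 -> 150
PU: pen up
PU: pen up
RT 90: heading 150 -> 60
LT 274: heading 60 -> 334
FD 7: (0,0) -> (6.292,-3.069) [heading=334, move]
PD: pen down
FD 12.7: (6.292,-3.069) -> (17.706,-8.636) [heading=334, draw]
RT 90: heading 334 -> 244
Final: pos=(17.706,-8.636), heading=244, 1 segment(s) drawn

Segment lengths:
  seg 1: (6.292,-3.069) -> (17.706,-8.636), length = 12.7
Total = 12.7

Answer: 12.7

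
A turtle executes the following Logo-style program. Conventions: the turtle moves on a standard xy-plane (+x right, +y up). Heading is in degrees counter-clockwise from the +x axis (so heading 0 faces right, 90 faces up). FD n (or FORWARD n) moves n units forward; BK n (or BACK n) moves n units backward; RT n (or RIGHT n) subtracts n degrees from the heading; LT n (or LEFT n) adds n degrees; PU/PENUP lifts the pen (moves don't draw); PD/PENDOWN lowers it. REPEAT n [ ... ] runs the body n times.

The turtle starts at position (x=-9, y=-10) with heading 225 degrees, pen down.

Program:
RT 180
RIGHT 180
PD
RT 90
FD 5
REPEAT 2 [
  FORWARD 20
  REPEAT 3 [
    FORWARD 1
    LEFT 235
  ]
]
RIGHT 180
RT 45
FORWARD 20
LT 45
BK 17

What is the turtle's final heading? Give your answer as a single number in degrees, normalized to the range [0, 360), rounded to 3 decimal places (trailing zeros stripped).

Executing turtle program step by step:
Start: pos=(-9,-10), heading=225, pen down
RT 180: heading 225 -> 45
RT 180: heading 45 -> 225
PD: pen down
RT 90: heading 225 -> 135
FD 5: (-9,-10) -> (-12.536,-6.464) [heading=135, draw]
REPEAT 2 [
  -- iteration 1/2 --
  FD 20: (-12.536,-6.464) -> (-26.678,7.678) [heading=135, draw]
  REPEAT 3 [
    -- iteration 1/3 --
    FD 1: (-26.678,7.678) -> (-27.385,8.385) [heading=135, draw]
    LT 235: heading 135 -> 10
    -- iteration 2/3 --
    FD 1: (-27.385,8.385) -> (-26.4,8.558) [heading=10, draw]
    LT 235: heading 10 -> 245
    -- iteration 3/3 --
    FD 1: (-26.4,8.558) -> (-26.823,7.652) [heading=245, draw]
    LT 235: heading 245 -> 120
  ]
  -- iteration 2/2 --
  FD 20: (-26.823,7.652) -> (-36.823,24.973) [heading=120, draw]
  REPEAT 3 [
    -- iteration 1/3 --
    FD 1: (-36.823,24.973) -> (-37.323,25.839) [heading=120, draw]
    LT 235: heading 120 -> 355
    -- iteration 2/3 --
    FD 1: (-37.323,25.839) -> (-36.326,25.751) [heading=355, draw]
    LT 235: heading 355 -> 230
    -- iteration 3/3 --
    FD 1: (-36.326,25.751) -> (-36.969,24.985) [heading=230, draw]
    LT 235: heading 230 -> 105
  ]
]
RT 180: heading 105 -> 285
RT 45: heading 285 -> 240
FD 20: (-36.969,24.985) -> (-46.969,7.665) [heading=240, draw]
LT 45: heading 240 -> 285
BK 17: (-46.969,7.665) -> (-51.369,24.086) [heading=285, draw]
Final: pos=(-51.369,24.086), heading=285, 11 segment(s) drawn

Answer: 285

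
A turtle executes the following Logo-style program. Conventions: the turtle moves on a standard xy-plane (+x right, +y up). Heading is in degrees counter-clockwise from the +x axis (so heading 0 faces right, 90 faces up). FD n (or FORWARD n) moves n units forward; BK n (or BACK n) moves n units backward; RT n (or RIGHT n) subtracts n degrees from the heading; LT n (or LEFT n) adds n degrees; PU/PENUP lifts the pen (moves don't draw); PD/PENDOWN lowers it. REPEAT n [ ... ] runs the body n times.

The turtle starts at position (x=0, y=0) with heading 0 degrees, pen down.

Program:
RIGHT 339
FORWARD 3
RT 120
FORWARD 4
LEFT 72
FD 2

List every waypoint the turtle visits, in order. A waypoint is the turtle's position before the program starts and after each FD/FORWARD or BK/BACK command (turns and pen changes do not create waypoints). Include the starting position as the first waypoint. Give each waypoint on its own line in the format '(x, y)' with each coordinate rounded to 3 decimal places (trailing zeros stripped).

Answer: (0, 0)
(2.801, 1.075)
(2.175, -2.876)
(3.957, -3.784)

Derivation:
Executing turtle program step by step:
Start: pos=(0,0), heading=0, pen down
RT 339: heading 0 -> 21
FD 3: (0,0) -> (2.801,1.075) [heading=21, draw]
RT 120: heading 21 -> 261
FD 4: (2.801,1.075) -> (2.175,-2.876) [heading=261, draw]
LT 72: heading 261 -> 333
FD 2: (2.175,-2.876) -> (3.957,-3.784) [heading=333, draw]
Final: pos=(3.957,-3.784), heading=333, 3 segment(s) drawn
Waypoints (4 total):
(0, 0)
(2.801, 1.075)
(2.175, -2.876)
(3.957, -3.784)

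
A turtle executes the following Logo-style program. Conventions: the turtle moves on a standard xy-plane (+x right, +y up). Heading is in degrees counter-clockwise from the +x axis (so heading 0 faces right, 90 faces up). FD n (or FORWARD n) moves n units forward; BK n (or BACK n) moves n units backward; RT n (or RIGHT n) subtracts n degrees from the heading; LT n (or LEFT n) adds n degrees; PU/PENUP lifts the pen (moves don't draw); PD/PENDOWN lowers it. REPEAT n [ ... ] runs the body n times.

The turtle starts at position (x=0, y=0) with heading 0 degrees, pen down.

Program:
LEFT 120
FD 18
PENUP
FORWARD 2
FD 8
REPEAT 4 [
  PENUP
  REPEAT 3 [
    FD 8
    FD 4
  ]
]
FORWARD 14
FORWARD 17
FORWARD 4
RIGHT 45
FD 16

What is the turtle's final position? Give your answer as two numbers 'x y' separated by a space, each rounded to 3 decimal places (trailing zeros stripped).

Executing turtle program step by step:
Start: pos=(0,0), heading=0, pen down
LT 120: heading 0 -> 120
FD 18: (0,0) -> (-9,15.588) [heading=120, draw]
PU: pen up
FD 2: (-9,15.588) -> (-10,17.321) [heading=120, move]
FD 8: (-10,17.321) -> (-14,24.249) [heading=120, move]
REPEAT 4 [
  -- iteration 1/4 --
  PU: pen up
  REPEAT 3 [
    -- iteration 1/3 --
    FD 8: (-14,24.249) -> (-18,31.177) [heading=120, move]
    FD 4: (-18,31.177) -> (-20,34.641) [heading=120, move]
    -- iteration 2/3 --
    FD 8: (-20,34.641) -> (-24,41.569) [heading=120, move]
    FD 4: (-24,41.569) -> (-26,45.033) [heading=120, move]
    -- iteration 3/3 --
    FD 8: (-26,45.033) -> (-30,51.962) [heading=120, move]
    FD 4: (-30,51.962) -> (-32,55.426) [heading=120, move]
  ]
  -- iteration 2/4 --
  PU: pen up
  REPEAT 3 [
    -- iteration 1/3 --
    FD 8: (-32,55.426) -> (-36,62.354) [heading=120, move]
    FD 4: (-36,62.354) -> (-38,65.818) [heading=120, move]
    -- iteration 2/3 --
    FD 8: (-38,65.818) -> (-42,72.746) [heading=120, move]
    FD 4: (-42,72.746) -> (-44,76.21) [heading=120, move]
    -- iteration 3/3 --
    FD 8: (-44,76.21) -> (-48,83.138) [heading=120, move]
    FD 4: (-48,83.138) -> (-50,86.603) [heading=120, move]
  ]
  -- iteration 3/4 --
  PU: pen up
  REPEAT 3 [
    -- iteration 1/3 --
    FD 8: (-50,86.603) -> (-54,93.531) [heading=120, move]
    FD 4: (-54,93.531) -> (-56,96.995) [heading=120, move]
    -- iteration 2/3 --
    FD 8: (-56,96.995) -> (-60,103.923) [heading=120, move]
    FD 4: (-60,103.923) -> (-62,107.387) [heading=120, move]
    -- iteration 3/3 --
    FD 8: (-62,107.387) -> (-66,114.315) [heading=120, move]
    FD 4: (-66,114.315) -> (-68,117.779) [heading=120, move]
  ]
  -- iteration 4/4 --
  PU: pen up
  REPEAT 3 [
    -- iteration 1/3 --
    FD 8: (-68,117.779) -> (-72,124.708) [heading=120, move]
    FD 4: (-72,124.708) -> (-74,128.172) [heading=120, move]
    -- iteration 2/3 --
    FD 8: (-74,128.172) -> (-78,135.1) [heading=120, move]
    FD 4: (-78,135.1) -> (-80,138.564) [heading=120, move]
    -- iteration 3/3 --
    FD 8: (-80,138.564) -> (-84,145.492) [heading=120, move]
    FD 4: (-84,145.492) -> (-86,148.956) [heading=120, move]
  ]
]
FD 14: (-86,148.956) -> (-93,161.081) [heading=120, move]
FD 17: (-93,161.081) -> (-101.5,175.803) [heading=120, move]
FD 4: (-101.5,175.803) -> (-103.5,179.267) [heading=120, move]
RT 45: heading 120 -> 75
FD 16: (-103.5,179.267) -> (-99.359,194.722) [heading=75, move]
Final: pos=(-99.359,194.722), heading=75, 1 segment(s) drawn

Answer: -99.359 194.722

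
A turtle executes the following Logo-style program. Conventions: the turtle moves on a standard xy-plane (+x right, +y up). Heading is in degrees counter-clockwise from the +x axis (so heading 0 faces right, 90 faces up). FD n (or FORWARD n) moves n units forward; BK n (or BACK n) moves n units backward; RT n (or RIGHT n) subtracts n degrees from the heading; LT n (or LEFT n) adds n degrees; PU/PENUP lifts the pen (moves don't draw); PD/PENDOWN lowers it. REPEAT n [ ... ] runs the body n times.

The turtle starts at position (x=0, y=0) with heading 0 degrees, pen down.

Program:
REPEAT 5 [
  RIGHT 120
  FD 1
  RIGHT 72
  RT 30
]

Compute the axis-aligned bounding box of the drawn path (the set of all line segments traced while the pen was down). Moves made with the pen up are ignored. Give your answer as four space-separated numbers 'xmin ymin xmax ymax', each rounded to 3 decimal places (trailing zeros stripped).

Answer: -0.5 -1.064 0.451 0

Derivation:
Executing turtle program step by step:
Start: pos=(0,0), heading=0, pen down
REPEAT 5 [
  -- iteration 1/5 --
  RT 120: heading 0 -> 240
  FD 1: (0,0) -> (-0.5,-0.866) [heading=240, draw]
  RT 72: heading 240 -> 168
  RT 30: heading 168 -> 138
  -- iteration 2/5 --
  RT 120: heading 138 -> 18
  FD 1: (-0.5,-0.866) -> (0.451,-0.557) [heading=18, draw]
  RT 72: heading 18 -> 306
  RT 30: heading 306 -> 276
  -- iteration 3/5 --
  RT 120: heading 276 -> 156
  FD 1: (0.451,-0.557) -> (-0.462,-0.15) [heading=156, draw]
  RT 72: heading 156 -> 84
  RT 30: heading 84 -> 54
  -- iteration 4/5 --
  RT 120: heading 54 -> 294
  FD 1: (-0.462,-0.15) -> (-0.056,-1.064) [heading=294, draw]
  RT 72: heading 294 -> 222
  RT 30: heading 222 -> 192
  -- iteration 5/5 --
  RT 120: heading 192 -> 72
  FD 1: (-0.056,-1.064) -> (0.253,-0.113) [heading=72, draw]
  RT 72: heading 72 -> 0
  RT 30: heading 0 -> 330
]
Final: pos=(0.253,-0.113), heading=330, 5 segment(s) drawn

Segment endpoints: x in {-0.5, -0.462, -0.056, 0, 0.253, 0.451}, y in {-1.064, -0.866, -0.557, -0.15, -0.113, 0}
xmin=-0.5, ymin=-1.064, xmax=0.451, ymax=0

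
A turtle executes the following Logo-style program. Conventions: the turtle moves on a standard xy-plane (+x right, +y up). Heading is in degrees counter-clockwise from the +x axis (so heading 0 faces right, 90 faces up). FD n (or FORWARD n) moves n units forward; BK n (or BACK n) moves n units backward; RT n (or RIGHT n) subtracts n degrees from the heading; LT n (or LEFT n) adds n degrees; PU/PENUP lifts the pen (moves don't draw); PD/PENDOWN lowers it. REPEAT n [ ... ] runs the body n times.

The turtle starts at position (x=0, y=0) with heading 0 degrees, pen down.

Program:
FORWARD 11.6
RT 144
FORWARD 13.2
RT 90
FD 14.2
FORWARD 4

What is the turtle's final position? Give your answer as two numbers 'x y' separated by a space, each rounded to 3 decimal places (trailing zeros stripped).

Answer: -9.777 6.965

Derivation:
Executing turtle program step by step:
Start: pos=(0,0), heading=0, pen down
FD 11.6: (0,0) -> (11.6,0) [heading=0, draw]
RT 144: heading 0 -> 216
FD 13.2: (11.6,0) -> (0.921,-7.759) [heading=216, draw]
RT 90: heading 216 -> 126
FD 14.2: (0.921,-7.759) -> (-7.426,3.729) [heading=126, draw]
FD 4: (-7.426,3.729) -> (-9.777,6.965) [heading=126, draw]
Final: pos=(-9.777,6.965), heading=126, 4 segment(s) drawn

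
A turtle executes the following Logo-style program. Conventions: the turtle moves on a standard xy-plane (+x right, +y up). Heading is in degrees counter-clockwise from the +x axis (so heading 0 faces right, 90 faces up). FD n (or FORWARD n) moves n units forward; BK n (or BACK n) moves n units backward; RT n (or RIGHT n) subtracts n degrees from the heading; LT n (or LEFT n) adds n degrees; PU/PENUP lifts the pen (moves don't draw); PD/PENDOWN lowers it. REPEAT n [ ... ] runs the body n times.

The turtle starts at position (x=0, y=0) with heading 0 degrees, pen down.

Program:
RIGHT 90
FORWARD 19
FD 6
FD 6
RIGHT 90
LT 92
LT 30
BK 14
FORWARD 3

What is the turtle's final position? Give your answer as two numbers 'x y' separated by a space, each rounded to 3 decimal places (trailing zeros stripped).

Answer: -5.829 -21.671

Derivation:
Executing turtle program step by step:
Start: pos=(0,0), heading=0, pen down
RT 90: heading 0 -> 270
FD 19: (0,0) -> (0,-19) [heading=270, draw]
FD 6: (0,-19) -> (0,-25) [heading=270, draw]
FD 6: (0,-25) -> (0,-31) [heading=270, draw]
RT 90: heading 270 -> 180
LT 92: heading 180 -> 272
LT 30: heading 272 -> 302
BK 14: (0,-31) -> (-7.419,-19.127) [heading=302, draw]
FD 3: (-7.419,-19.127) -> (-5.829,-21.671) [heading=302, draw]
Final: pos=(-5.829,-21.671), heading=302, 5 segment(s) drawn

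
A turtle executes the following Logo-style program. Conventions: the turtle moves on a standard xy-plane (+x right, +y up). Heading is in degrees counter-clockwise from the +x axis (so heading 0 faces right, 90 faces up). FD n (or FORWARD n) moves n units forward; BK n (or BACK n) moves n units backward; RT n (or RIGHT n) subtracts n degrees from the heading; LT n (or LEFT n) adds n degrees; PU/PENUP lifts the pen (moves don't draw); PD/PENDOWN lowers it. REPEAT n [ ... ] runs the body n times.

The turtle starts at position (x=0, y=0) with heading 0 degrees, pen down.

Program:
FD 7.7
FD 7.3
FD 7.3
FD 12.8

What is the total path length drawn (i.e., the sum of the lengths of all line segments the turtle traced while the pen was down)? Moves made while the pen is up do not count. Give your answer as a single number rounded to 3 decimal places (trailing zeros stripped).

Answer: 35.1

Derivation:
Executing turtle program step by step:
Start: pos=(0,0), heading=0, pen down
FD 7.7: (0,0) -> (7.7,0) [heading=0, draw]
FD 7.3: (7.7,0) -> (15,0) [heading=0, draw]
FD 7.3: (15,0) -> (22.3,0) [heading=0, draw]
FD 12.8: (22.3,0) -> (35.1,0) [heading=0, draw]
Final: pos=(35.1,0), heading=0, 4 segment(s) drawn

Segment lengths:
  seg 1: (0,0) -> (7.7,0), length = 7.7
  seg 2: (7.7,0) -> (15,0), length = 7.3
  seg 3: (15,0) -> (22.3,0), length = 7.3
  seg 4: (22.3,0) -> (35.1,0), length = 12.8
Total = 35.1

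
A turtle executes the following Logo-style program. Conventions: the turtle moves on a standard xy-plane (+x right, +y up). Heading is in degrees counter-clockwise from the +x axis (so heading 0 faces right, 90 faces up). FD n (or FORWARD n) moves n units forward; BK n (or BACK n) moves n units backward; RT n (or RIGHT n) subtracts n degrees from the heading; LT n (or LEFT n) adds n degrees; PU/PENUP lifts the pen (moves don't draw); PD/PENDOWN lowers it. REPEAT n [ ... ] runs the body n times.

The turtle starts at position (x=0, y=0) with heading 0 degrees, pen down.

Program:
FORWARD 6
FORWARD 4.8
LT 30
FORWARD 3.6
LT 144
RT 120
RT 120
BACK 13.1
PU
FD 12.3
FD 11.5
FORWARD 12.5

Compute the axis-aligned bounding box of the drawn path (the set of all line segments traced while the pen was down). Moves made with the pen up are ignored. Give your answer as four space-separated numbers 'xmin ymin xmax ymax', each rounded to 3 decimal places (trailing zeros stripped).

Executing turtle program step by step:
Start: pos=(0,0), heading=0, pen down
FD 6: (0,0) -> (6,0) [heading=0, draw]
FD 4.8: (6,0) -> (10.8,0) [heading=0, draw]
LT 30: heading 0 -> 30
FD 3.6: (10.8,0) -> (13.918,1.8) [heading=30, draw]
LT 144: heading 30 -> 174
RT 120: heading 174 -> 54
RT 120: heading 54 -> 294
BK 13.1: (13.918,1.8) -> (8.589,13.767) [heading=294, draw]
PU: pen up
FD 12.3: (8.589,13.767) -> (13.592,2.531) [heading=294, move]
FD 11.5: (13.592,2.531) -> (18.27,-7.975) [heading=294, move]
FD 12.5: (18.27,-7.975) -> (23.354,-19.394) [heading=294, move]
Final: pos=(23.354,-19.394), heading=294, 4 segment(s) drawn

Segment endpoints: x in {0, 6, 8.589, 10.8, 13.918}, y in {0, 1.8, 13.767}
xmin=0, ymin=0, xmax=13.918, ymax=13.767

Answer: 0 0 13.918 13.767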